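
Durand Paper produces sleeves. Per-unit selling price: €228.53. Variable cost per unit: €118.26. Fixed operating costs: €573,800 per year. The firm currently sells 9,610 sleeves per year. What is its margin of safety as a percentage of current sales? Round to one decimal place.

45.9%

Unit CM = price − variable cost = €228.53 − €118.26 = €110.27. Break-even units = €573,800 ÷ €110.27 = 5,203.59; break-even revenue = 5,203.59 × €228.53 = €1,189,176.69.
Actual sales revenue = 9,610 × €228.53 = €2,196,173.30.
Margin of safety = (€2,196,173.30 − €1,189,176.69) ÷ €2,196,173.30 = 45.9%.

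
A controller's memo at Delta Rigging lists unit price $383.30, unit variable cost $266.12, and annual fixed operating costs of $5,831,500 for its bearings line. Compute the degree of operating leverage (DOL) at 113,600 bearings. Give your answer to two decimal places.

1.78

Contribution at this volume is 113,600 × $117.18 = $13,311,648.00.
Subtracting fixed costs: EBIT = $13,311,648.00 − $5,831,500 = $7,480,148.00.
DOL = contribution ÷ EBIT = $13,311,648.00 ÷ $7,480,148.00 = 1.7796.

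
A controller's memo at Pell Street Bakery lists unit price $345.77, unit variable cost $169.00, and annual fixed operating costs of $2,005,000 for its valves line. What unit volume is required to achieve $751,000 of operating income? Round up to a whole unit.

Each unit contributes $345.77 − $169.00 = $176.77.
Required volume = (fixed costs + target profit) ÷ CM = ($2,005,000 + $751,000) ÷ $176.77 = 15,590.88, so 15,591 valves.

15,591 valves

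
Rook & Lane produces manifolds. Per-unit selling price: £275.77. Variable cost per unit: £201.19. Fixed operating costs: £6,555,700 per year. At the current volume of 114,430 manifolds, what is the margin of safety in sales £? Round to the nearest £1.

Each unit contributes £275.77 − £201.19 = £74.58. Break-even units = £6,555,700 ÷ £74.58 = 87,901.58; break-even revenue = 87,901.58 × £275.77 = £24,240,619.32.
Current sales = 114,430 × £275.77 = £31,556,361.10.
Margin of safety = £31,556,361.10 − £24,240,619.32 = £7,315,742.

£7,315,742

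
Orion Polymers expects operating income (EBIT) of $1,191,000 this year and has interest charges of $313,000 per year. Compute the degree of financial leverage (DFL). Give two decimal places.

Annual interest charges come to $313,000.00.
Degree of financial leverage = EBIT / (EBIT − interest) = $1,191,000 / $878,000.00 = 1.3565.

1.36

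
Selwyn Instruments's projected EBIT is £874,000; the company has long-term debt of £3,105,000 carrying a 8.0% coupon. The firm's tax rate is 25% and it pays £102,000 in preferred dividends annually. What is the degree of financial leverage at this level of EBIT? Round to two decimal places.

1.79

Interest = £248,400.00.
Preferred dividends grossed up pre-tax: £102,000 / (1 − 0.25) = £136,000.00.
DFL = EBIT ÷ [EBIT − I − D_p/(1−t)] = £874,000 ÷ [£874,000 − £248,400.00 − £136,000.00] = £874,000 ÷ £489,600.00 = 1.7851.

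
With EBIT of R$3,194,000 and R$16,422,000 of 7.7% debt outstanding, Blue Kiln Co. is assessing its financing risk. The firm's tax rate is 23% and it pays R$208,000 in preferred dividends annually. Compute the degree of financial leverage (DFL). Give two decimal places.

1.92

Interest = R$1,264,494.00.
Pre-tax preferred-dividend burden = R$208,000 ÷ (1 − 0.23) = R$270,129.87.
DFL = EBIT ÷ [EBIT − I − D_p/(1−t)] = R$3,194,000 ÷ [R$3,194,000 − R$1,264,494.00 − R$270,129.87] = R$3,194,000 ÷ R$1,659,376.13 = 1.9248.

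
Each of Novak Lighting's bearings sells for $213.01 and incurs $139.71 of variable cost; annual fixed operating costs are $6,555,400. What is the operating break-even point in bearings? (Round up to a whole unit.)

Contribution margin per unit = $213.01 − $139.71 = $73.30.
Units to break even: $6,555,400 ÷ $73.30 = 89,432.47, rounded up to 89,433.

89,433 bearings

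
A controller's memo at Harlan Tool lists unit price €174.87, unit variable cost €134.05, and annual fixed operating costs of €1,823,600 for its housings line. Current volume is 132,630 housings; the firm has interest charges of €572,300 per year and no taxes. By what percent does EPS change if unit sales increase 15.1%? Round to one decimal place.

Total contribution margin = 132,630 × €40.82 = €5,413,956.60.
Subtracting fixed costs: EBIT = €5,413,956.60 − €1,823,600 = €3,590,356.60.
After interest of €572,300.00, pre-tax earnings = €3,018,056.60.
Degree of combined leverage = contribution ÷ (EBIT − I) = €5,413,956.60 ÷ €3,018,056.60 = 1.7939.
EPS therefore changes by 1.7939 × (+15.1%) = +27.1%.

+27.1%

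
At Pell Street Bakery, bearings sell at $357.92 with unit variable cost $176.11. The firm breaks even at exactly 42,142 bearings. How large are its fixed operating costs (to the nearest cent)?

$7,661,837.02

Contribution margin per unit = $357.92 − $176.11 = $181.81.
Fixed costs = break-even units × CM = 42,142 × $181.81 = $7,661,837.02.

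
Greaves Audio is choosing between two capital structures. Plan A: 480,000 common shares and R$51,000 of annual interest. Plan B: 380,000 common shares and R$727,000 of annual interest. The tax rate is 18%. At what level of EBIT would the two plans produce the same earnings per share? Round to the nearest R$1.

R$3,295,800

Set EPS_A = EPS_B: (EBIT − R$51,000)(1 − 0.18) ÷ 480,000 = (EBIT − R$727,000)(1 − 0.18) ÷ 380,000.
The (1 − t) factor cancels: (EBIT − 51,000) × 380,000 = (EBIT − 727,000) × 480,000.
EBIT × (480,000 − 380,000) = 727,000 × 480,000 − 51,000 × 380,000 = 329,580,000,000, so EBIT = 329,580,000,000 ÷ 100,000 = 3,295,800.00.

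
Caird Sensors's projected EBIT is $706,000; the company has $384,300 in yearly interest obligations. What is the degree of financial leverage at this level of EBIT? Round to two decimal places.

2.19

Interest = $384,300.00.
DFL = EBIT ÷ (EBIT − I) = $706,000 ÷ ($706,000 − $384,300.00) = $706,000 ÷ $321,700.00 = 2.1946.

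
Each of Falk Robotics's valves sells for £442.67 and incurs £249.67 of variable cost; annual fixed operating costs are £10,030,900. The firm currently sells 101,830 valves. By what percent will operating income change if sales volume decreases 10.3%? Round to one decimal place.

Contribution at this volume is 101,830 × £193.00 = £19,653,190.00.
Operating income = contribution − fixed costs = £19,653,190.00 − £10,030,900 = £9,622,290.00.
So DOL = total CM / EBIT = £19,653,190.00 / £9,622,290.00 = 2.0425.
%ΔEBIT = DOL × %ΔSales = 2.0425 × -10.3% = -21.0%.

-21.0%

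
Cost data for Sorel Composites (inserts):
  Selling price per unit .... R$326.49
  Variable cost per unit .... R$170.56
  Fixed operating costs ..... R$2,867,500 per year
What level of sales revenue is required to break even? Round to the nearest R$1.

CM per unit = R$326.49 − R$170.56 = R$155.93; CM ratio = R$155.93 / R$326.49 = 0.4776.
Break-even sales = FC ÷ CM ratio = R$2,867,500 × R$326.49 / R$155.93 = R$6,004,041.

R$6,004,041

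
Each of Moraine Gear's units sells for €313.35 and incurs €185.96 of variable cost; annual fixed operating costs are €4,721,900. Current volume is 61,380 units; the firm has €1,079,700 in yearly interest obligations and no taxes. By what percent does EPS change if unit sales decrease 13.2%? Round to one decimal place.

-51.2%

Contribution at this volume is 61,380 × €127.39 = €7,819,198.20.
Operating income = contribution − fixed costs = €7,819,198.20 − €4,721,900 = €3,097,298.20.
Interest = €1,079,700.00, so EBIT − I = €2,017,598.20.
DCL = total CM / (EBIT − I) = €7,819,198.20 / €2,017,598.20 = 3.8755.
%ΔEPS = DCL × %ΔSales = 3.8755 × -13.2% = -51.2%.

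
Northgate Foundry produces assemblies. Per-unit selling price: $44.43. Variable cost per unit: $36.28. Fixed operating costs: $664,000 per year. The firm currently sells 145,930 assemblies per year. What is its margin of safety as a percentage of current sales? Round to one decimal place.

Contribution margin per unit = $44.43 − $36.28 = $8.15. Break-even units = $664,000 ÷ $8.15 = 81,472.39; break-even revenue = 81,472.39 × $44.43 = $3,619,818.40.
Actual sales revenue = 145,930 × $44.43 = $6,483,669.90.
Margin of safety = ($6,483,669.90 − $3,619,818.40) ÷ $6,483,669.90 = 44.2%.

44.2%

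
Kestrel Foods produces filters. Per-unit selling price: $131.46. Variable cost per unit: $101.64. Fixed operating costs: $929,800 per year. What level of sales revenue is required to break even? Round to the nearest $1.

$4,098,977

CM per unit = $131.46 − $101.64 = $29.82; CM ratio = $29.82 / $131.46 = 0.2268.
Break-even revenue = fixed costs × price ÷ CM = $929,800 × $131.46 ÷ $29.82 = $4,098,977.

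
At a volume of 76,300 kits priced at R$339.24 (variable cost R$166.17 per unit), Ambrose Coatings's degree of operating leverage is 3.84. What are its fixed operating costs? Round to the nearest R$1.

Total contribution margin = 76,300 × R$173.07 = R$13,205,241.00.
DOL = contribution / EBIT, so EBIT = R$13,205,241.00 / 3.84 = R$3,438,864.84.
Fixed costs = CM − EBIT = R$13,205,241.00 − R$3,438,864.84 = R$9,766,376.

R$9,766,376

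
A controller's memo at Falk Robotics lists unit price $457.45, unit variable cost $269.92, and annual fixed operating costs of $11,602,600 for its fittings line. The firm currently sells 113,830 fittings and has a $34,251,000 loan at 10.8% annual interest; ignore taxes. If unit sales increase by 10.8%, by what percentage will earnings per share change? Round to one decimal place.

At 113,830 units, contribution = 113,830 × $187.53 = $21,346,539.90.
Subtracting fixed costs: EBIT = $21,346,539.90 − $11,602,600 = $9,743,939.90.
Interest = $3,699,108.00, so EBIT − I = $6,044,831.90.
DCL = total CM / (EBIT − I) = $21,346,539.90 / $6,044,831.90 = 3.5314.
EPS therefore changes by 3.5314 × (+10.8%) = +38.1%.

+38.1%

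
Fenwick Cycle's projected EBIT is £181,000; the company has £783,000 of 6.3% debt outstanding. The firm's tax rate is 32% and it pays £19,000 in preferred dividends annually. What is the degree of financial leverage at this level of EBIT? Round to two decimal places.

Interest = £49,329.00.
Pre-tax preferred-dividend burden = £19,000 ÷ (1 − 0.32) = £27,941.18.
DFL = EBIT ÷ [EBIT − I − D_p/(1−t)] = £181,000 ÷ [£181,000 − £49,329.00 − £27,941.18] = £181,000 ÷ £103,729.82 = 1.7449.

1.74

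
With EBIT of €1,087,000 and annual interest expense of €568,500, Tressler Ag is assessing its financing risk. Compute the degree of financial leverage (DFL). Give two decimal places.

2.10

Annual interest charges come to €568,500.00.
Degree of financial leverage = EBIT / (EBIT − interest) = €1,087,000 / €518,500.00 = 2.0964.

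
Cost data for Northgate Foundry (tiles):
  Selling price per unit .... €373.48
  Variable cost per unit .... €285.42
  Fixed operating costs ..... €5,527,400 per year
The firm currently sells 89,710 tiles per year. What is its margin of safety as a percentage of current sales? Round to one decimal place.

30.0%

Contribution margin per unit = €373.48 − €285.42 = €88.06. Break-even units = €5,527,400 ÷ €88.06 = 62,768.57; break-even revenue = 62,768.57 × €373.48 = €23,442,804.36.
Actual sales revenue = 89,710 × €373.48 = €33,504,890.80.
Margin of safety = (€33,504,890.80 − €23,442,804.36) ÷ €33,504,890.80 = 30.0%.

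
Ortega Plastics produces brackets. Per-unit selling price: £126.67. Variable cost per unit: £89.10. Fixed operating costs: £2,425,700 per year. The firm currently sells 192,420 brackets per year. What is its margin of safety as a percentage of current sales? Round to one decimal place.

66.4%

Unit CM = price − variable cost = £126.67 − £89.10 = £37.57. Break-even units = £2,425,700 ÷ £37.57 = 64,564.81; break-even revenue = 64,564.81 × £126.67 = £8,178,424.78.
Actual sales revenue = 192,420 × £126.67 = £24,373,841.40.
Margin of safety = (£24,373,841.40 − £8,178,424.78) ÷ £24,373,841.40 = 66.4%.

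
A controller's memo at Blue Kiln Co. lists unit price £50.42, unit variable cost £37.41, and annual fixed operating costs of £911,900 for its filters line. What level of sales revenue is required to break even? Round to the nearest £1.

£3,534,051

CM per unit = £50.42 − £37.41 = £13.01; CM ratio = £13.01 / £50.42 = 0.2580.
Break-even sales = FC ÷ CM ratio = £911,900 × £50.42 / £13.01 = £3,534,051.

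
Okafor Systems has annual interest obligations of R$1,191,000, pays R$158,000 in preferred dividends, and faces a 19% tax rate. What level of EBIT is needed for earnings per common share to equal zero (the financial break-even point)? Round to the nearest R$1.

Preferred dividends are paid after tax, so their pre-tax equivalent is R$158,000 ÷ (1 − 0.19) = R$195,061.73.
EPS = 0 when EBIT covers interest plus the pre-tax preferred burden: R$1,191,000 + R$195,061.73 = R$1,386,061.73.

R$1,386,062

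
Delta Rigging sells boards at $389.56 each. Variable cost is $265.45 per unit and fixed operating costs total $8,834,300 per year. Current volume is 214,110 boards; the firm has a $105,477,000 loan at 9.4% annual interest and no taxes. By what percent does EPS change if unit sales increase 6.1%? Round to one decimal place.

+20.7%

At 214,110 units, contribution = 214,110 × $124.11 = $26,573,192.10.
Operating income = contribution − fixed costs = $26,573,192.10 − $8,834,300 = $17,738,892.10.
Interest = $9,914,838.00, so EBIT − I = $7,824,054.10.
Degree of combined leverage = contribution ÷ (EBIT − I) = $26,573,192.10 ÷ $7,824,054.10 = 3.3963.
%ΔEPS = DCL × %ΔSales = 3.3963 × +6.1% = +20.7%.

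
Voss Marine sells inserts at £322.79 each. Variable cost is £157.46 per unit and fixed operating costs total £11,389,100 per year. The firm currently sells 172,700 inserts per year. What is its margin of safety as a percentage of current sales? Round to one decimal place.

Contribution margin per unit = £322.79 − £157.46 = £165.33. Break-even units = £11,389,100 ÷ £165.33 = 68,887.07; break-even revenue = 68,887.07 × £322.79 = £22,236,058.72.
Current sales = 172,700 × £322.79 = £55,745,833.00.
Margin of safety = (£55,745,833.00 − £22,236,058.72) ÷ £55,745,833.00 = 60.1%.

60.1%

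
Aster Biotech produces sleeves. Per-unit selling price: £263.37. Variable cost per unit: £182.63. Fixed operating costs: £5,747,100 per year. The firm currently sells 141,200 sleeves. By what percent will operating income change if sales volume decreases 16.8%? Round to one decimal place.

-33.9%

Contribution at this volume is 141,200 × £80.74 = £11,400,488.00.
Subtracting fixed costs: EBIT = £11,400,488.00 − £5,747,100 = £5,653,388.00.
DOL = contribution ÷ EBIT = £11,400,488.00 ÷ £5,653,388.00 = 2.0166.
Operating income changes by 2.0166 × -16.8% = -33.9%.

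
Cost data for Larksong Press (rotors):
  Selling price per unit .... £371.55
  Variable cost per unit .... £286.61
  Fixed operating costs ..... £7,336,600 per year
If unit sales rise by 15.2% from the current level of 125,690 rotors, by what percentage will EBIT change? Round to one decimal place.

+48.6%

At 125,690 units, contribution = 125,690 × £84.94 = £10,676,108.60.
EBIT = £10,676,108.60 − £7,336,600 = £3,339,508.60.
DOL = contribution ÷ EBIT = £10,676,108.60 ÷ £3,339,508.60 = 3.1969.
So EBIT moves 3.1969 × (+15.2%) = +48.6%.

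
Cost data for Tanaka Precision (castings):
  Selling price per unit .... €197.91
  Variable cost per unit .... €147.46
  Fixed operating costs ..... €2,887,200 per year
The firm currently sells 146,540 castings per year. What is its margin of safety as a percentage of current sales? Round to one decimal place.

Each unit contributes €197.91 − €147.46 = €50.45. Break-even units = €2,887,200 ÷ €50.45 = 57,228.94; break-even revenue = 57,228.94 × €197.91 = €11,326,179.43.
Actual sales revenue = 146,540 × €197.91 = €29,001,731.40.
Margin of safety = (€29,001,731.40 − €11,326,179.43) ÷ €29,001,731.40 = 60.9%.

60.9%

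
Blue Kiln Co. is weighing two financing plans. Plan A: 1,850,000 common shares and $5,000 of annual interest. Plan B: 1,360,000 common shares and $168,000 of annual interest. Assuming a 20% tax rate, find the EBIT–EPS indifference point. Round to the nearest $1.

$620,408

Set EPS_A = EPS_B: (EBIT − $5,000)(1 − 0.20) ÷ 1,850,000 = (EBIT − $168,000)(1 − 0.20) ÷ 1,360,000.
Cancelling (1 − t) and cross-multiplying: 1,360,000·(EBIT − 5,000) = 1,850,000·(EBIT − 168,000).
Solving, EBIT = (168,000·1,850,000 − 5,000·1,360,000) / (1,850,000 − 1,360,000) = 304,000,000,000 / 490,000 = 620,408.16.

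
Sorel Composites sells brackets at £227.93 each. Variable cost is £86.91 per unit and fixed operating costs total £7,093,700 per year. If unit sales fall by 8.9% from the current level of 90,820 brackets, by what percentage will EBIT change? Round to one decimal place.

At 90,820 units, contribution = 90,820 × £141.02 = £12,807,436.40.
Subtracting fixed costs: EBIT = £12,807,436.40 − £7,093,700 = £5,713,736.40.
Degree of operating leverage = £12,807,436.40 / £5,713,736.40 = 2.2415.
So EBIT moves 2.2415 × (-8.9%) = -19.9%.

-19.9%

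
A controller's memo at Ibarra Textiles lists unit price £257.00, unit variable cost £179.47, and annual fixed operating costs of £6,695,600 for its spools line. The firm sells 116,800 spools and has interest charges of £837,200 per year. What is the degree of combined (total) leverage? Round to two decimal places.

5.95

Total contribution margin = 116,800 × £77.53 = £9,055,504.00.
EBIT = £9,055,504.00 − £6,695,600 = £2,359,904.00. Interest = £837,200.00.
DOL = £9,055,504.00 ÷ £2,359,904.00 = 3.8372; DFL = £2,359,904.00 ÷ £1,522,704.00 = 1.5498.
Combined leverage = 3.8372 × 1.5498 = 5.9469.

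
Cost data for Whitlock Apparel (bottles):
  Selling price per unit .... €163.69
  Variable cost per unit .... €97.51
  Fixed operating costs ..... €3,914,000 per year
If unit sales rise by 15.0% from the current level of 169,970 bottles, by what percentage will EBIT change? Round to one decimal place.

Total contribution margin = 169,970 × €66.18 = €11,248,614.60.
EBIT = €11,248,614.60 − €3,914,000 = €7,334,614.60.
Degree of operating leverage = €11,248,614.60 / €7,334,614.60 = 1.5336.
Operating income changes by 1.5336 × +15.0% = +23.0%.

+23.0%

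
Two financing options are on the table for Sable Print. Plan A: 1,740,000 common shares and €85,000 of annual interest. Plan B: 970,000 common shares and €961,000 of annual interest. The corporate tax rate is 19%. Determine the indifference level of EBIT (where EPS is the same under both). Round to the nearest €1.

Set EPS_A = EPS_B: (EBIT − €85,000)(1 − 0.19) ÷ 1,740,000 = (EBIT − €961,000)(1 − 0.19) ÷ 970,000.
Cancelling (1 − t) and cross-multiplying: 970,000·(EBIT − 85,000) = 1,740,000·(EBIT − 961,000).
Solving, EBIT = (961,000·1,740,000 − 85,000·970,000) / (1,740,000 − 970,000) = 1,589,690,000,000 / 770,000 = 2,064,532.47.

€2,064,532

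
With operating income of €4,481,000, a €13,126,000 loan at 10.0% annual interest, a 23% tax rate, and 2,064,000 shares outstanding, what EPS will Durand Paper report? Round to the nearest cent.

€1.18

Interest = €1,312,600.00, so EBT = €4,481,000 − €1,312,600.00 = €3,168,400.00.
After tax at 23%: net income = €3,168,400.00 × 0.77 = €2,439,668.00.
Per share: €2,439,668.00 / 2,064,000 shares = €1.18.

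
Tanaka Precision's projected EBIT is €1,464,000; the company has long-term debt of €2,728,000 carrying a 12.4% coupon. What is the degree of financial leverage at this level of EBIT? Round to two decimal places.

1.30

Interest = €338,272.00.
Degree of financial leverage = EBIT / (EBIT − interest) = €1,464,000 / €1,125,728.00 = 1.3005.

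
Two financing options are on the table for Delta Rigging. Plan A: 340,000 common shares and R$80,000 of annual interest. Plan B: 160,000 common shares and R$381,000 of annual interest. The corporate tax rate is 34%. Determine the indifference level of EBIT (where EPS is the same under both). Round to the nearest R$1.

R$648,556

At indifference, (EBIT − 80,000)(1 − t)/340,000 = (EBIT − 381,000)(1 − t)/160,000.
The (1 − t) factor cancels: (EBIT − 80,000) × 160,000 = (EBIT − 381,000) × 340,000.
EBIT × (340,000 − 160,000) = 381,000 × 340,000 − 80,000 × 160,000 = 116,740,000,000, so EBIT = 116,740,000,000 ÷ 180,000 = 648,555.56.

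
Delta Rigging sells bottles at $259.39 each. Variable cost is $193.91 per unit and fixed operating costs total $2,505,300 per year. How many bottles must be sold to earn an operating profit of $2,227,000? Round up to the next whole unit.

72,271 bottles

Unit CM = price − variable cost = $259.39 − $193.91 = $65.48.
Required volume = (fixed costs + target profit) ÷ CM = ($2,505,300 + $2,227,000) ÷ $65.48 = 72,270.92, so 72,271 bottles.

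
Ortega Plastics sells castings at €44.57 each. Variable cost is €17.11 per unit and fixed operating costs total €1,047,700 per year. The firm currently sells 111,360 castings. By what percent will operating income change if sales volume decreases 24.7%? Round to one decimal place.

-37.6%

At 111,360 units, contribution = 111,360 × €27.46 = €3,057,945.60.
Subtracting fixed costs: EBIT = €3,057,945.60 − €1,047,700 = €2,010,245.60.
DOL = contribution ÷ EBIT = €3,057,945.60 ÷ €2,010,245.60 = 1.5212.
So EBIT moves 1.5212 × (-24.7%) = -37.6%.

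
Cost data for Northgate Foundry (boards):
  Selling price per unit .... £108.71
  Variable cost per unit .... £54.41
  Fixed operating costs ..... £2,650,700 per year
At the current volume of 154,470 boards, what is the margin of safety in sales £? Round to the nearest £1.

Each unit contributes £108.71 − £54.41 = £54.30. Break-even units = £2,650,700 ÷ £54.30 = 48,815.84; break-even revenue = 48,815.84 × £108.71 = £5,306,769.74.
Current sales = 154,470 × £108.71 = £16,792,433.70.
Margin of safety = £16,792,433.70 − £5,306,769.74 = £11,485,664.

£11,485,664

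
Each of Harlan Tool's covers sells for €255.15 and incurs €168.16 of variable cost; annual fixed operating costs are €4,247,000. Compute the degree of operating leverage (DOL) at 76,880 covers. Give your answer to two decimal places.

Total contribution margin = 76,880 × €86.99 = €6,687,791.20.
Subtracting fixed costs: EBIT = €6,687,791.20 − €4,247,000 = €2,440,791.20.
So DOL = total CM / EBIT = €6,687,791.20 / €2,440,791.20 = 2.7400.

2.74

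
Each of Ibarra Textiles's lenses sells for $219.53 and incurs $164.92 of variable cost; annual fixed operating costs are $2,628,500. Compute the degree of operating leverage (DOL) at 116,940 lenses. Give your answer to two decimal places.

1.70

Total contribution margin = 116,940 × $54.61 = $6,386,093.40.
Operating income = contribution − fixed costs = $6,386,093.40 − $2,628,500 = $3,757,593.40.
Degree of operating leverage = $6,386,093.40 / $3,757,593.40 = 1.6995.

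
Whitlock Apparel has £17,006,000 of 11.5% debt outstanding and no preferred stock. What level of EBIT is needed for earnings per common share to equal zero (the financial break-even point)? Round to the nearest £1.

Annual interest = 11.5% × £17,006,000 = £1,955,690.00.
With no preferred dividends, EPS = 0 when EBIT exactly covers interest, so the financial break-even EBIT is £1,955,690.00.

£1,955,690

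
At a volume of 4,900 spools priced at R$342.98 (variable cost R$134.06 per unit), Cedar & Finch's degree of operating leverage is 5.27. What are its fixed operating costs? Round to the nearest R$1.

At 4,900 units, contribution = 4,900 × R$208.92 = R$1,023,708.00.
DOL = contribution / EBIT, so EBIT = R$1,023,708.00 / 5.27 = R$194,251.99.
Fixed costs = CM − EBIT = R$1,023,708.00 − R$194,251.99 = R$829,456.

R$829,456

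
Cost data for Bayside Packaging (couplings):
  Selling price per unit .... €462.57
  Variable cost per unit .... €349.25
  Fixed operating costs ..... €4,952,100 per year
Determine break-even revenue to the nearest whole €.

Contribution margin per unit = €462.57 − €349.25 = €113.32, a CM ratio of €113.32 ÷ €462.57 = 0.2450.
Break-even revenue = fixed costs × price ÷ CM = €4,952,100 × €462.57 ÷ €113.32 = €20,214,374.

€20,214,374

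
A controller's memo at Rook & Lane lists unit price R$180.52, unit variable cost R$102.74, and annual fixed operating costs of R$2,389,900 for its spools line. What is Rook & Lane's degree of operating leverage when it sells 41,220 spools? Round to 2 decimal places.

Total contribution margin = 41,220 × R$77.78 = R$3,206,091.60.
Operating income = contribution − fixed costs = R$3,206,091.60 − R$2,389,900 = R$816,191.60.
Degree of operating leverage = R$3,206,091.60 / R$816,191.60 = 3.9281.

3.93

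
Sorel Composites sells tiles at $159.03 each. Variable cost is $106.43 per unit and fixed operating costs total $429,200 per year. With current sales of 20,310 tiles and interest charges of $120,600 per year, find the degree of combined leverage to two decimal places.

Contribution at this volume is 20,310 × $52.60 = $1,068,306.00.
EBIT = $1,068,306.00 − $429,200 = $639,106.00. Interest = $120,600.00, so EBIT − I = $518,506.00.
DCL = contribution ÷ (EBIT − I) = $1,068,306.00 ÷ $518,506.00 = 2.0604.

2.06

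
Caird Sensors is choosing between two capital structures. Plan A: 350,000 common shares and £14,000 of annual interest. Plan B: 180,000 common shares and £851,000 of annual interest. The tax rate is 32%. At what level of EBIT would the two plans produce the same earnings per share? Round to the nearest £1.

Set EPS_A = EPS_B: (EBIT − £14,000)(1 − 0.32) ÷ 350,000 = (EBIT − £851,000)(1 − 0.32) ÷ 180,000.
Cancelling (1 − t) and cross-multiplying: 180,000·(EBIT − 14,000) = 350,000·(EBIT − 851,000).
Solving, EBIT = (851,000·350,000 − 14,000·180,000) / (350,000 − 180,000) = 295,330,000,000 / 170,000 = 1,737,235.29.

£1,737,235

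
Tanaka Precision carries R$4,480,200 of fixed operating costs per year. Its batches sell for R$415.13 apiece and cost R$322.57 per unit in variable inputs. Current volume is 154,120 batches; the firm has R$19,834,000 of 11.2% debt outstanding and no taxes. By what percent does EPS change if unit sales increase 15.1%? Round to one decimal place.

+28.5%

At 154,120 units, contribution = 154,120 × R$92.56 = R$14,265,347.20.
Subtracting fixed costs: EBIT = R$14,265,347.20 − R$4,480,200 = R$9,785,147.20.
After interest of R$2,221,408.00, pre-tax earnings = R$7,563,739.20.
Degree of combined leverage = contribution ÷ (EBIT − I) = R$14,265,347.20 ÷ R$7,563,739.20 = 1.8860.
%ΔEPS = DCL × %ΔSales = 1.8860 × +15.1% = +28.5%.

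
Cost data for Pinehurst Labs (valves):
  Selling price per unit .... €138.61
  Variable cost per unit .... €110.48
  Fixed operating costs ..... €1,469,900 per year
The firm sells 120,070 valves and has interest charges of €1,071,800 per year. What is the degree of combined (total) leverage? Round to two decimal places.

Contribution at this volume is 120,070 × €28.13 = €3,377,569.10.
Operating income = contribution − fixed costs = €3,377,569.10 − €1,469,900 = €1,907,669.10. Interest = €1,071,800.00, so EBIT − I = €835,869.10.
DCL = contribution ÷ (EBIT − I) = €3,377,569.10 ÷ €835,869.10 = 4.0408.

4.04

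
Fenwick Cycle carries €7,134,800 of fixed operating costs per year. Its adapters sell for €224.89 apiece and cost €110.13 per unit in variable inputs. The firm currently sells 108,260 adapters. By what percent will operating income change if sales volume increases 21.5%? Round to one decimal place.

At 108,260 units, contribution = 108,260 × €114.76 = €12,423,917.60.
EBIT = €12,423,917.60 − €7,134,800 = €5,289,117.60.
Degree of operating leverage = €12,423,917.60 / €5,289,117.60 = 2.3490.
Operating income changes by 2.3490 × +21.5% = +50.5%.

+50.5%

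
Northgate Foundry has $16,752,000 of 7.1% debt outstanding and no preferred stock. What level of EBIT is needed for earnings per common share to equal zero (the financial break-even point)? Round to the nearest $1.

Annual interest = 7.1% × $16,752,000 = $1,189,392.00.
With no preferred dividends, EPS = 0 when EBIT exactly covers interest, so the financial break-even EBIT is $1,189,392.00.

$1,189,392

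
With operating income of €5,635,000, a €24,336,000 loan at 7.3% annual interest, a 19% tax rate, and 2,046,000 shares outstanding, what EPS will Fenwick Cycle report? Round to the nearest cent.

Pre-tax income = €5,635,000 − €1,776,528.00 = €3,858,472.00.
Net income = €3,858,472.00 × (1 − 0.19) = €3,125,362.32.
EPS = €3,125,362.32 ÷ 2,046,000 = €1.53.

€1.53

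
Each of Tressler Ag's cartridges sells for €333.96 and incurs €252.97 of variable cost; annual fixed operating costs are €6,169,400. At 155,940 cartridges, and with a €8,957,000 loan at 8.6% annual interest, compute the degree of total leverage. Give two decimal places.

Contribution at this volume is 155,940 × €80.99 = €12,629,580.60.
Subtracting fixed costs: EBIT = €12,629,580.60 − €6,169,400 = €6,460,180.60. Interest = €770,302.00, so EBIT − I = €5,689,878.60.
DCL = contribution ÷ (EBIT − I) = €12,629,580.60 ÷ €5,689,878.60 = 2.2197.

2.22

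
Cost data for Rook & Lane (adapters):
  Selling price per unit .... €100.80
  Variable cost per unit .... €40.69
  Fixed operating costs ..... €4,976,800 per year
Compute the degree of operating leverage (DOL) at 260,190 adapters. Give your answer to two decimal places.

At 260,190 units, contribution = 260,190 × €60.11 = €15,640,020.90.
EBIT = €15,640,020.90 − €4,976,800 = €10,663,220.90.
Degree of operating leverage = €15,640,020.90 / €10,663,220.90 = 1.4667.

1.47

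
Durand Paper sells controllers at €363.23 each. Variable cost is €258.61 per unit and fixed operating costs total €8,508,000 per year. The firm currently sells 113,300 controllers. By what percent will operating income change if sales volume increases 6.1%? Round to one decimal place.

Total contribution margin = 113,300 × €104.62 = €11,853,446.00.
EBIT = €11,853,446.00 − €8,508,000 = €3,345,446.00.
DOL = contribution ÷ EBIT = €11,853,446.00 ÷ €3,345,446.00 = 3.5432.
%ΔEBIT = DOL × %ΔSales = 3.5432 × +6.1% = +21.6%.

+21.6%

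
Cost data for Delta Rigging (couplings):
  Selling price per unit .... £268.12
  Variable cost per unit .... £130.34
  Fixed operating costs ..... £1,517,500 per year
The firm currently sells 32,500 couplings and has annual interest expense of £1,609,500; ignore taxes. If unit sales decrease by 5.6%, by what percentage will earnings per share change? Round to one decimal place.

-18.6%

Total contribution margin = 32,500 × £137.78 = £4,477,850.00.
EBIT = £4,477,850.00 − £1,517,500 = £2,960,350.00.
Interest = £1,609,500.00, so EBIT − I = £1,350,850.00.
DCL = total CM / (EBIT − I) = £4,477,850.00 / £1,350,850.00 = 3.3148.
EPS therefore changes by 3.3148 × (-5.6%) = -18.6%.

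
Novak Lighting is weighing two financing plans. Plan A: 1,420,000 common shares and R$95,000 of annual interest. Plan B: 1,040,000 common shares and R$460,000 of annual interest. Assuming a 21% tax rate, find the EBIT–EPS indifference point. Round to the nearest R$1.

Set EPS_A = EPS_B: (EBIT − R$95,000)(1 − 0.21) ÷ 1,420,000 = (EBIT − R$460,000)(1 − 0.21) ÷ 1,040,000.
Cancelling (1 − t) and cross-multiplying: 1,040,000·(EBIT − 95,000) = 1,420,000·(EBIT − 460,000).
EBIT × (1,420,000 − 1,040,000) = 460,000 × 1,420,000 − 95,000 × 1,040,000 = 554,400,000,000, so EBIT = 554,400,000,000 ÷ 380,000 = 1,458,947.37.

R$1,458,947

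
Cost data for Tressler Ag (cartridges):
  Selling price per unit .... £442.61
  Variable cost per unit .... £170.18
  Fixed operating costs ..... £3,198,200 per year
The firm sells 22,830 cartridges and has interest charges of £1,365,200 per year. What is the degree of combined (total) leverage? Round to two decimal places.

At 22,830 units, contribution = 22,830 × £272.43 = £6,219,576.90.
EBIT = £6,219,576.90 − £3,198,200 = £3,021,376.90. Interest = £1,365,200.00, so EBIT − I = £1,656,176.90.
DCL = contribution ÷ (EBIT − I) = £6,219,576.90 ÷ £1,656,176.90 = 3.7554.

3.76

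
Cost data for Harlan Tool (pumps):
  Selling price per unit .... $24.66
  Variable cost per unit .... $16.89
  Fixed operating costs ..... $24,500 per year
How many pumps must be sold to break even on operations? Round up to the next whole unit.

3,154 pumps

Unit CM = price − variable cost = $24.66 − $16.89 = $7.77.
Break-even Q = $24,500 / $7.77 = 3,153.15 → 3,154 pumps.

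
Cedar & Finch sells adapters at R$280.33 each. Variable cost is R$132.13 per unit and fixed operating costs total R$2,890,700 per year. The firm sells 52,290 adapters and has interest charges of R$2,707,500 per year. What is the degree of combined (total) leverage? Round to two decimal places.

3.60

Contribution at this volume is 52,290 × R$148.20 = R$7,749,378.00.
Operating income = contribution − fixed costs = R$7,749,378.00 − R$2,890,700 = R$4,858,678.00. Interest = R$2,707,500.00, so EBIT − I = R$2,151,178.00.
DCL = contribution ÷ (EBIT − I) = R$7,749,378.00 ÷ R$2,151,178.00 = 3.6024.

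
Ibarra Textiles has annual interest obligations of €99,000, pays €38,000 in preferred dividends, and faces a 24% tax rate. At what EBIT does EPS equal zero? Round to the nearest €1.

€149,000

Preferred dividends are paid after tax, so their pre-tax equivalent is €38,000 ÷ (1 − 0.24) = €50,000.00.
EPS = 0 when EBIT covers interest plus the pre-tax preferred burden: €99,000 + €50,000.00 = €149,000.00.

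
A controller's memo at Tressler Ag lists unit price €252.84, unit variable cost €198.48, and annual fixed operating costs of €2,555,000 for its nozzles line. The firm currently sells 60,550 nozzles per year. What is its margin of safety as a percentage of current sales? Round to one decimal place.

Contribution margin per unit = €252.84 − €198.48 = €54.36. Break-even units = €2,555,000 ÷ €54.36 = 47,001.47; break-even revenue = 47,001.47 × €252.84 = €11,883,852.10.
Current sales = 60,550 × €252.84 = €15,309,462.00.
Margin of safety = (€15,309,462.00 − €11,883,852.10) ÷ €15,309,462.00 = 22.4%.

22.4%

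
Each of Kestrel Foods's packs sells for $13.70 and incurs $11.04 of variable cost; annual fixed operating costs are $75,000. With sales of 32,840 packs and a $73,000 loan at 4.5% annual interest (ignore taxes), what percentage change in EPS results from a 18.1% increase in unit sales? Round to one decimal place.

Total contribution margin = 32,840 × $2.66 = $87,354.40.
EBIT = $87,354.40 − $75,000 = $12,354.40.
After interest of $3,285.00, pre-tax earnings = $9,069.40.
Degree of combined leverage = contribution ÷ (EBIT − I) = $87,354.40 ÷ $9,069.40 = 9.6318.
EPS therefore changes by 9.6318 × (+18.1%) = +174.3%.

+174.3%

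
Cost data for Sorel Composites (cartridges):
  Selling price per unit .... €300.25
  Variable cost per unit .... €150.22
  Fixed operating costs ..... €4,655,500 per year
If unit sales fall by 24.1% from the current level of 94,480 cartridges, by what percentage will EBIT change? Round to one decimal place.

Contribution at this volume is 94,480 × €150.03 = €14,174,834.40.
Operating income = contribution − fixed costs = €14,174,834.40 − €4,655,500 = €9,519,334.40.
DOL = contribution ÷ EBIT = €14,174,834.40 ÷ €9,519,334.40 = 1.4891.
%ΔEBIT = DOL × %ΔSales = 1.4891 × -24.1% = -35.9%.

-35.9%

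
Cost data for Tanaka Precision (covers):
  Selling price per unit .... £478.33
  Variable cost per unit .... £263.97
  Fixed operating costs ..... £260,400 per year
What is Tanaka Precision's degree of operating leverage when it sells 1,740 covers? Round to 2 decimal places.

3.31

Contribution at this volume is 1,740 × £214.36 = £372,986.40.
Operating income = contribution − fixed costs = £372,986.40 − £260,400 = £112,586.40.
DOL = contribution ÷ EBIT = £372,986.40 ÷ £112,586.40 = 3.3129.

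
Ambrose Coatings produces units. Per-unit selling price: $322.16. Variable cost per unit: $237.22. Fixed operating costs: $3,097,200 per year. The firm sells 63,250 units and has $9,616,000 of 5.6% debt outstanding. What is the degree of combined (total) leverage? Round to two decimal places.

Total contribution margin = 63,250 × $84.94 = $5,372,455.00.
EBIT = $5,372,455.00 − $3,097,200 = $2,275,255.00. Interest = $538,496.00, so EBIT − I = $1,736,759.00.
DCL = contribution ÷ (EBIT − I) = $5,372,455.00 ÷ $1,736,759.00 = 3.0934.

3.09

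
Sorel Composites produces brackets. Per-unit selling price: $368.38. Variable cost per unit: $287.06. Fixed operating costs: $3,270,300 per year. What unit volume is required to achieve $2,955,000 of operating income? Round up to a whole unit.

76,554 brackets

Unit CM = price − variable cost = $368.38 − $287.06 = $81.32.
Required volume = (fixed costs + target profit) ÷ CM = ($3,270,300 + $2,955,000) ÷ $81.32 = 76,553.12, so 76,554 brackets.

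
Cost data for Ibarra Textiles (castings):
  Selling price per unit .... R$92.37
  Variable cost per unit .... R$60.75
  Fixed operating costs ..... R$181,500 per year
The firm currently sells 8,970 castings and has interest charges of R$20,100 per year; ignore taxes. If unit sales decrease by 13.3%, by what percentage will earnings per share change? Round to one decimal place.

-46.0%

At 8,970 units, contribution = 8,970 × R$31.62 = R$283,631.40.
Operating income = contribution − fixed costs = R$283,631.40 − R$181,500 = R$102,131.40.
After interest of R$20,100.00, pre-tax earnings = R$82,031.40.
Degree of combined leverage = contribution ÷ (EBIT − I) = R$283,631.40 ÷ R$82,031.40 = 3.4576.
EPS therefore changes by 3.4576 × (-13.3%) = -46.0%.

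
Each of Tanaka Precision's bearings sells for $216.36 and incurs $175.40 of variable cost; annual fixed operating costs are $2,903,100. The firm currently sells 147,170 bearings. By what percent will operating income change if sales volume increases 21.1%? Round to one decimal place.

+40.7%

Total contribution margin = 147,170 × $40.96 = $6,028,083.20.
Subtracting fixed costs: EBIT = $6,028,083.20 − $2,903,100 = $3,124,983.20.
DOL = contribution ÷ EBIT = $6,028,083.20 ÷ $3,124,983.20 = 1.9290.
Operating income changes by 1.9290 × +21.1% = +40.7%.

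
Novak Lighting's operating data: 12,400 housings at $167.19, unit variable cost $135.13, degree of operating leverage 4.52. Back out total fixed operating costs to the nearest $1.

$309,592

At 12,400 units, contribution = 12,400 × $32.06 = $397,544.00.
Since DOL = CM ÷ EBIT, EBIT = $397,544.00 ÷ 4.52 = $87,952.21.
Fixed costs = CM − EBIT = $397,544.00 − $87,952.21 = $309,592.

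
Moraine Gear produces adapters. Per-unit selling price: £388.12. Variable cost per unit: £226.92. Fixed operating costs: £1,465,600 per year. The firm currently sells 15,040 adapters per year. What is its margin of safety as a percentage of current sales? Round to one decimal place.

39.5%

Each unit contributes £388.12 − £226.92 = £161.20. Break-even units = £1,465,600 ÷ £161.20 = 9,091.81; break-even revenue = 9,091.81 × £388.12 = £3,528,713.85.
Current sales = 15,040 × £388.12 = £5,837,324.80.
Margin of safety = (£5,837,324.80 − £3,528,713.85) ÷ £5,837,324.80 = 39.5%.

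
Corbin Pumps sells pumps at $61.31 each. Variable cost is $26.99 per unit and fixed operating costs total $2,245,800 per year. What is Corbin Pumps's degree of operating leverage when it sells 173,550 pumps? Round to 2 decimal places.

1.61

Total contribution margin = 173,550 × $34.32 = $5,956,236.00.
Subtracting fixed costs: EBIT = $5,956,236.00 − $2,245,800 = $3,710,436.00.
So DOL = total CM / EBIT = $5,956,236.00 / $3,710,436.00 = 1.6053.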